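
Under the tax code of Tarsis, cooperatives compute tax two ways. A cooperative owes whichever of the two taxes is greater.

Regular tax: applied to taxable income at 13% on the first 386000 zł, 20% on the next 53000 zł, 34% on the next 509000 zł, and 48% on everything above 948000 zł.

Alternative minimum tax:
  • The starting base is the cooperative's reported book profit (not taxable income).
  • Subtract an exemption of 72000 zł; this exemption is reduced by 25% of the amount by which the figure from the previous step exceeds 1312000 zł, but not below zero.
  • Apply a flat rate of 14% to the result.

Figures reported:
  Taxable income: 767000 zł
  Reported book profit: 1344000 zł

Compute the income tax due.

179200 zł

Regular tax:
  386000 zł × 13% = 50180 zł
  53000 zł × 20% = 10600 zł
  328000 zł × 34% = 111520 zł
  → 172300 zł

Alternative minimum tax:
  Base (reported book profit): 1344000 zł
  Exemption: 72000 zł − 25% × (1344000 zł − 1312000 zł) = 72000 zł − 8000 zł = 64000 zł
  Base: 1344000 zł − 64000 zł = 1280000 zł
  1280000 zł × 14% = 179200 zł

179200 zł > 172300 zł, so the alternative minimum tax is the binding amount.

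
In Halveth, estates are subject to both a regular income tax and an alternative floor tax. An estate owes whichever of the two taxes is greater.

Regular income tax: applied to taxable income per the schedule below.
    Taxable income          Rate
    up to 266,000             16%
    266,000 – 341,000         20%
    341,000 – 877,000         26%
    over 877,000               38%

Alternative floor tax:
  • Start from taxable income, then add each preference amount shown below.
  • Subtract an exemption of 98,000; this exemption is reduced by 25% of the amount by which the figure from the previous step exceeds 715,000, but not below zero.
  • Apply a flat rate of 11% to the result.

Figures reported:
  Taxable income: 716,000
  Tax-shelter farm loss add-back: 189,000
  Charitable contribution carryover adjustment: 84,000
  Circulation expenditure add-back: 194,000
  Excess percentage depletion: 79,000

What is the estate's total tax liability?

155,060

Regular income tax:
  266,000 × 16% = 42,560
  75,000 × 20% = 15,000
  375,000 × 26% = 97,500
  → 155,060

Alternative floor tax:
  Adjusted income: 716,000 + 189,000 + 84,000 + 194,000 + 79,000 = 1,262,000
  Exemption: 25% × (1,262,000 − 715,000) = 136,750 ≥ 98,000, so the exemption is fully phased out
  Base: 1,262,000 − 0 = 1,262,000
  1,262,000 × 11% = 138,820

155,060 > 138,820, so the regular income tax governs.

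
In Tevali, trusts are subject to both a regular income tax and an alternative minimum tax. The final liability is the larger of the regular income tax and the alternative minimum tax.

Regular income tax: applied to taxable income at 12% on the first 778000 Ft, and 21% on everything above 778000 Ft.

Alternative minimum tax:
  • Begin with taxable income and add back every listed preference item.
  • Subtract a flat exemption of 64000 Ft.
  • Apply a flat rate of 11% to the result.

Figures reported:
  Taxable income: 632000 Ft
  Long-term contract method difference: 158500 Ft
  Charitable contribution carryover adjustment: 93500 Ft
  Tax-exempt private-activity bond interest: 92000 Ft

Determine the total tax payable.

Regular income tax:
  632000 Ft × 12% = 75840 Ft

Alternative minimum tax:
  Adjusted income: 632000 Ft + 158500 Ft + 93500 Ft + 92000 Ft = 976000 Ft
  Less exemption 64000 Ft → base 912000 Ft
  912000 Ft × 11% = 100320 Ft

100320 Ft > 75840 Ft, so the alternative minimum tax is the binding amount.

100320 Ft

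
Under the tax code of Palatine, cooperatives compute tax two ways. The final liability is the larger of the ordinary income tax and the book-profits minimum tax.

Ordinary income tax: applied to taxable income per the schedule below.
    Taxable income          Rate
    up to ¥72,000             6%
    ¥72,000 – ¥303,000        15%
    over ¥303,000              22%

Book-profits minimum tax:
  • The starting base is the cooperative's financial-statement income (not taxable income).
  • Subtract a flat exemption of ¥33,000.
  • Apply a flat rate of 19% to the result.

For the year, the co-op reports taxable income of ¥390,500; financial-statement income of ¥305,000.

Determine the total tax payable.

Book-profits minimum tax:
  Base (financial-statement income): ¥305,000
  Less exemption ¥33,000 → base ¥272,000
  ¥272,000 × 19% = ¥51,680

Ordinary income tax:
  ¥72,000 × 6% = ¥4,320
  ¥231,000 × 15% = ¥34,650
  ¥87,500 × 22% = ¥19,250
  → ¥58,220

¥58,220 > ¥51,680, so the ordinary income tax governs.

¥58,220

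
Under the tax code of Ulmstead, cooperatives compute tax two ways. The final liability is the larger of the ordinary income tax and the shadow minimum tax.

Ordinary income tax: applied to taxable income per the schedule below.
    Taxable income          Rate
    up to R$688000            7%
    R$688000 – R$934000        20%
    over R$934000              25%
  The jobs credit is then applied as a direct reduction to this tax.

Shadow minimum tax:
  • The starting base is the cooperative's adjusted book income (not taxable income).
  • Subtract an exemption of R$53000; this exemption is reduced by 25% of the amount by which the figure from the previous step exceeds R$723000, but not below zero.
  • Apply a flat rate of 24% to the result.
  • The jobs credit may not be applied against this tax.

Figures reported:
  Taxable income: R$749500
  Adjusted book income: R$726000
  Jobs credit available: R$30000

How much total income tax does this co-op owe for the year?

R$161700

Shadow minimum tax:
  Base (adjusted book income): R$726000
  Exemption: R$53000 − 25% × (R$726000 − R$723000) = R$53000 − R$750 = R$52250
  Base: R$726000 − R$52250 = R$673750
  R$673750 × 24% = R$161700

Ordinary income tax:
  R$688000 × 7% = R$48160
  R$61500 × 20% = R$12300
  → R$60460
  Less jobs credit R$30000 → R$30460

R$161700 > R$30460, so the shadow minimum tax is the binding amount.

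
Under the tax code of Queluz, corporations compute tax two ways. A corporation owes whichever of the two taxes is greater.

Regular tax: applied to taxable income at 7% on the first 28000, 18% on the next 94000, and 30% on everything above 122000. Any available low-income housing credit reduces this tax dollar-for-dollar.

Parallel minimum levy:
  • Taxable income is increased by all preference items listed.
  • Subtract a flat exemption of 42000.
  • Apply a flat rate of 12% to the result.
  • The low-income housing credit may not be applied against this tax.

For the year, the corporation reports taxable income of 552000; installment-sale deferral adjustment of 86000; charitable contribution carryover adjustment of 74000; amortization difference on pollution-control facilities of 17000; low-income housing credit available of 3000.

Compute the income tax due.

144880

Parallel minimum levy:
  Adjusted income: 552000 + 86000 + 74000 + 17000 = 729000
  Less exemption 42000 → base 687000
  687000 × 12% = 82440

Regular tax:
  28000 × 7% = 1960
  94000 × 18% = 16920
  430000 × 30% = 129000
  → 147880
  Less low-income housing credit 3000 → 144880

144880 > 82440, so the regular tax governs.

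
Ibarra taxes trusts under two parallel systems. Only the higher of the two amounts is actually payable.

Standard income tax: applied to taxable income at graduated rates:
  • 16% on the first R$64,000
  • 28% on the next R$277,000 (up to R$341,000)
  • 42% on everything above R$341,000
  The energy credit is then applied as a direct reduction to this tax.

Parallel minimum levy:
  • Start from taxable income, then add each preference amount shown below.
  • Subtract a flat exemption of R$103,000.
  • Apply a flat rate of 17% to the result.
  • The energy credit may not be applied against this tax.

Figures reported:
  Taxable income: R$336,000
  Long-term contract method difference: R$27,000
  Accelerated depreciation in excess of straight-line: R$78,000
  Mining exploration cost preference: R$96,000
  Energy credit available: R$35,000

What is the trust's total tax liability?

Parallel minimum levy:
  Adjusted income: R$336,000 + R$27,000 + R$78,000 + R$96,000 = R$537,000
  Less exemption R$103,000 → base R$434,000
  R$434,000 × 17% = R$73,780

Standard income tax:
  R$64,000 × 16% = R$10,240
  R$272,000 × 28% = R$76,160
  → R$86,400
  Less energy credit R$35,000 → R$51,400

R$73,780 > R$51,400, so the parallel minimum levy is the binding amount.

R$73,780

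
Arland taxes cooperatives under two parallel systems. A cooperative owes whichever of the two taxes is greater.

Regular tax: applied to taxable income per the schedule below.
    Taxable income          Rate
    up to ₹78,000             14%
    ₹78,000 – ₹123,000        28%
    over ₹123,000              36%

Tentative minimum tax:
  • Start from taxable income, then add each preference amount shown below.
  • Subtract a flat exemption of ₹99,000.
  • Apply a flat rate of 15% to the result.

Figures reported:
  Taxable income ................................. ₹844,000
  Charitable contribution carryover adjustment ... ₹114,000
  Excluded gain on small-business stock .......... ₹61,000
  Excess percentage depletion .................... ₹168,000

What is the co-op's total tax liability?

Tentative minimum tax:
  Adjusted income: ₹844,000 + ₹114,000 + ₹61,000 + ₹168,000 = ₹1,187,000
  Less exemption ₹99,000 → base ₹1,088,000
  ₹1,088,000 × 15% = ₹163,200

Regular tax:
  ₹78,000 × 14% = ₹10,920
  ₹45,000 × 28% = ₹12,600
  ₹721,000 × 36% = ₹259,560
  → ₹283,080

₹283,080 > ₹163,200, so the regular tax governs.

₹283,080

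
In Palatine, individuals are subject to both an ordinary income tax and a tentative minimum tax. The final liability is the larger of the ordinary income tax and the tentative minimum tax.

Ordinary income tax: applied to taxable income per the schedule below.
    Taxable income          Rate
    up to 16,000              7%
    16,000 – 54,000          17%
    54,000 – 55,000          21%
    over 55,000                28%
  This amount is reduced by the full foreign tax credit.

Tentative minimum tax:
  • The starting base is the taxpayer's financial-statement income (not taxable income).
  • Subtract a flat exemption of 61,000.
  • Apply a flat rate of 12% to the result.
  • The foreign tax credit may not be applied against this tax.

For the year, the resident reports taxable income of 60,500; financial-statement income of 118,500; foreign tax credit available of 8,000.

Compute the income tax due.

6,900

Ordinary income tax:
  16,000 × 7% = 1,120
  38,000 × 17% = 6,460
  1,000 × 21% = 210
  5,500 × 28% = 1,540
  → 9,330
  Less foreign tax credit 8,000 → 1,330

Tentative minimum tax:
  Base (financial-statement income): 118,500
  Less exemption 61,000 → base 57,500
  57,500 × 12% = 6,900

6,900 > 1,330, so the tentative minimum tax is the binding amount.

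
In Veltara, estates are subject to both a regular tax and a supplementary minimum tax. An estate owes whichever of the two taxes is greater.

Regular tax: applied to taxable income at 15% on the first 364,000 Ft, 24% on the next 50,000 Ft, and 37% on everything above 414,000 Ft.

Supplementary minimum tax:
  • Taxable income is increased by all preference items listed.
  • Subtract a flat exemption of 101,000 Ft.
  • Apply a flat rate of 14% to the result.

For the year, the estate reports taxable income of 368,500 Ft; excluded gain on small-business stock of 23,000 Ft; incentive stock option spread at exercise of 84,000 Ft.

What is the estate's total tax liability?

Regular tax:
  364,000 Ft × 15% = 54,600 Ft
  4,500 Ft × 24% = 1,080 Ft
  → 55,680 Ft

Supplementary minimum tax:
  Adjusted income: 368,500 Ft + 23,000 Ft + 84,000 Ft = 475,500 Ft
  Less exemption 101,000 Ft → base 374,500 Ft
  374,500 Ft × 14% = 52,430 Ft

55,680 Ft > 52,430 Ft, so the regular tax governs.

55,680 Ft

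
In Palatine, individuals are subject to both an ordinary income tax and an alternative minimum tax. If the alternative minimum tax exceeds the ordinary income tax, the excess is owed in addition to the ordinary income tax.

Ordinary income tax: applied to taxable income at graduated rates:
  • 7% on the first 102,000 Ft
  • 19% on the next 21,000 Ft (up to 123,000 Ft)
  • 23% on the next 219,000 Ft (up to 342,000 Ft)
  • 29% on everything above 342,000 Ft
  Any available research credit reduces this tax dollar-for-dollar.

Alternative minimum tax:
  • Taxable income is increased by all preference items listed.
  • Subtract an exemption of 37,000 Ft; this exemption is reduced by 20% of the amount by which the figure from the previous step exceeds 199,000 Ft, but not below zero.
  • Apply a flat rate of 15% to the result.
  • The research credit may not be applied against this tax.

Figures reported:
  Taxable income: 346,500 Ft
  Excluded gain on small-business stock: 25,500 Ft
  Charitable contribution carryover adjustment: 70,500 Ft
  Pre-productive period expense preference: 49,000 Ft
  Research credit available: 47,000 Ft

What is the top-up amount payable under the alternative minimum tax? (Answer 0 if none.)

57,920 Ft

Ordinary income tax:
  102,000 Ft × 7% = 7,140 Ft
  21,000 Ft × 19% = 3,990 Ft
  219,000 Ft × 23% = 50,370 Ft
  4,500 Ft × 29% = 1,305 Ft
  → 62,805 Ft
  Less research credit 47,000 Ft → 15,805 Ft

Alternative minimum tax:
  Adjusted income: 346,500 Ft + 25,500 Ft + 70,500 Ft + 49,000 Ft = 491,500 Ft
  Exemption: 20% × (491,500 Ft − 199,000 Ft) = 58,500 Ft ≥ 37,000 Ft, so the exemption is fully phased out
  Base: 491,500 Ft − 0 Ft = 491,500 Ft
  491,500 Ft × 15% = 73,725 Ft

Excess of alternative minimum tax over ordinary income tax: 73,725 Ft − 15,805 Ft = 57,920 Ft.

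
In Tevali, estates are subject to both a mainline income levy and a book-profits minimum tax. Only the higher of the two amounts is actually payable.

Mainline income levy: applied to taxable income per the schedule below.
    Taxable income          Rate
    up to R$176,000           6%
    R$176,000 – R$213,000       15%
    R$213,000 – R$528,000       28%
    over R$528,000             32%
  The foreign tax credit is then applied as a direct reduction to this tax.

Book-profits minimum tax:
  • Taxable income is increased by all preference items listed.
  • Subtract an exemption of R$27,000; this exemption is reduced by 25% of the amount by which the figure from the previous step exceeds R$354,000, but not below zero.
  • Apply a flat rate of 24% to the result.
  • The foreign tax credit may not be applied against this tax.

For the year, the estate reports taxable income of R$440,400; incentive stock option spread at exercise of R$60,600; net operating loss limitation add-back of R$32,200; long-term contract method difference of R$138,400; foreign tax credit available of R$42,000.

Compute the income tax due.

R$161,184

Book-profits minimum tax:
  Adjusted income: R$440,400 + R$60,600 + R$32,200 + R$138,400 = R$671,600
  Exemption: 25% × (R$671,600 − R$354,000) = R$79,400 ≥ R$27,000, so the exemption is fully phased out
  Base: R$671,600 − R$0 = R$671,600
  R$671,600 × 24% = R$161,184

Mainline income levy:
  R$176,000 × 6% = R$10,560
  R$37,000 × 15% = R$5,550
  R$227,400 × 28% = R$63,672
  → R$79,782
  Less foreign tax credit R$42,000 → R$37,782

R$161,184 > R$37,782, so the book-profits minimum tax is the binding amount.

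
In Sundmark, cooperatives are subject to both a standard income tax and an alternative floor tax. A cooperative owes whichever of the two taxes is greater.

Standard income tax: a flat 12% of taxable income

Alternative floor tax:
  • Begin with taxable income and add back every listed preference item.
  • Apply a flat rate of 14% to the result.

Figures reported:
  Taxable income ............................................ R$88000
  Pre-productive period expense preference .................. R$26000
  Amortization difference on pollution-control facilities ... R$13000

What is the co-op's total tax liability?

Standard income tax:
  R$88000 × 12% = R$10560

Alternative floor tax:
  Adjusted income: R$88000 + R$26000 + R$13000 = R$127000
  R$127000 × 14% = R$17780

R$17780 > R$10560, so the alternative floor tax is the binding amount.

R$17780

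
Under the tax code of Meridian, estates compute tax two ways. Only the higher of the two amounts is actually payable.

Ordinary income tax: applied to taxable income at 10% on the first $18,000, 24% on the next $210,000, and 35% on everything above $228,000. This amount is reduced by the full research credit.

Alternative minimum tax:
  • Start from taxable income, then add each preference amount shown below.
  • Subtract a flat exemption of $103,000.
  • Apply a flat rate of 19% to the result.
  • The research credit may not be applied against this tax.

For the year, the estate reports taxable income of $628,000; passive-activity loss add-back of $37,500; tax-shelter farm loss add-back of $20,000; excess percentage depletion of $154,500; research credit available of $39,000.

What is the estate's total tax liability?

$153,200

Ordinary income tax:
  $18,000 × 10% = $1,800
  $210,000 × 24% = $50,400
  $400,000 × 35% = $140,000
  → $192,200
  Less research credit $39,000 → $153,200

Alternative minimum tax:
  Adjusted income: $628,000 + $37,500 + $20,000 + $154,500 = $840,000
  Less exemption $103,000 → base $737,000
  $737,000 × 19% = $140,030

$153,200 > $140,030, so the ordinary income tax governs.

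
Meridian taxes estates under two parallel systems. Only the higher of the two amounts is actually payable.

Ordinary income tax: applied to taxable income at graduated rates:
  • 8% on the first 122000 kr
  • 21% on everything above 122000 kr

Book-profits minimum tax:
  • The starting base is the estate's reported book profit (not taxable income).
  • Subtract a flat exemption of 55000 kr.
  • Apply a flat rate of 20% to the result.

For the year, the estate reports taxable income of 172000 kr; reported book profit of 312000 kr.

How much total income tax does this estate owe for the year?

51400 kr

Book-profits minimum tax:
  Base (reported book profit): 312000 kr
  Less exemption 55000 kr → base 257000 kr
  257000 kr × 20% = 51400 kr

Ordinary income tax:
  122000 kr × 8% = 9760 kr
  50000 kr × 21% = 10500 kr
  → 20260 kr

51400 kr > 20260 kr, so the book-profits minimum tax is the binding amount.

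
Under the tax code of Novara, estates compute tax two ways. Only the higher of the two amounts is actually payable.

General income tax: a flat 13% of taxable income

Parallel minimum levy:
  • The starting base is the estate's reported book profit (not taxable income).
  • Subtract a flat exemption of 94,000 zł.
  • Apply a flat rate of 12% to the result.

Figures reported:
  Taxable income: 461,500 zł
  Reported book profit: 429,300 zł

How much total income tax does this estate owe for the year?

Parallel minimum levy:
  Base (reported book profit): 429,300 zł
  Less exemption 94,000 zł → base 335,300 zł
  335,300 zł × 12% = 40,236 zł

General income tax:
  461,500 zł × 13% = 59,995 zł

59,995 zł > 40,236 zł, so the general income tax governs.

59,995 zł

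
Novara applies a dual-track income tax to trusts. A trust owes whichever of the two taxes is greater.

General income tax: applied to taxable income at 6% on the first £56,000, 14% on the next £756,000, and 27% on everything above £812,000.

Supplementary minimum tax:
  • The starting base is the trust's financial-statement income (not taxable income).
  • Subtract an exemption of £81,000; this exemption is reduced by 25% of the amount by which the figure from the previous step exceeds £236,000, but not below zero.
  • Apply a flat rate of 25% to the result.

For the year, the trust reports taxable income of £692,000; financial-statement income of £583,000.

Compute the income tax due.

General income tax:
  £56,000 × 6% = £3,360
  £636,000 × 14% = £89,040
  → £92,400

Supplementary minimum tax:
  Base (financial-statement income): £583,000
  Exemption: 25% × (£583,000 − £236,000) = £86,750 ≥ £81,000, so the exemption is fully phased out
  Base: £583,000 − £0 = £583,000
  £583,000 × 25% = £145,750

£145,750 > £92,400, so the supplementary minimum tax is the binding amount.

£145,750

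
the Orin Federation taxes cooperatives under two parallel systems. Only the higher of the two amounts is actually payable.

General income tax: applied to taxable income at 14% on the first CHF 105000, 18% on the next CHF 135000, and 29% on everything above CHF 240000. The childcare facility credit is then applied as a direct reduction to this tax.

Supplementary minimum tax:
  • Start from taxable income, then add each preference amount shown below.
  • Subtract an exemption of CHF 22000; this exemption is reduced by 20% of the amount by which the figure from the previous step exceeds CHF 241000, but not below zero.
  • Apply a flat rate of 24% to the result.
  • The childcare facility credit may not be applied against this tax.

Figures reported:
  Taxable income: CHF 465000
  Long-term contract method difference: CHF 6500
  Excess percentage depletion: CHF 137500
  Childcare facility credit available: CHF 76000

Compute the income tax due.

General income tax:
  CHF 105000 × 14% = CHF 14700
  CHF 135000 × 18% = CHF 24300
  CHF 225000 × 29% = CHF 65250
  → CHF 104250
  Less childcare facility credit CHF 76000 → CHF 28250

Supplementary minimum tax:
  Adjusted income: CHF 465000 + CHF 6500 + CHF 137500 = CHF 609000
  Exemption: 20% × (CHF 609000 − CHF 241000) = CHF 73600 ≥ CHF 22000, so the exemption is fully phased out
  Base: CHF 609000 − CHF 0 = CHF 609000
  CHF 609000 × 24% = CHF 146160

CHF 146160 > CHF 28250, so the supplementary minimum tax is the binding amount.

CHF 146160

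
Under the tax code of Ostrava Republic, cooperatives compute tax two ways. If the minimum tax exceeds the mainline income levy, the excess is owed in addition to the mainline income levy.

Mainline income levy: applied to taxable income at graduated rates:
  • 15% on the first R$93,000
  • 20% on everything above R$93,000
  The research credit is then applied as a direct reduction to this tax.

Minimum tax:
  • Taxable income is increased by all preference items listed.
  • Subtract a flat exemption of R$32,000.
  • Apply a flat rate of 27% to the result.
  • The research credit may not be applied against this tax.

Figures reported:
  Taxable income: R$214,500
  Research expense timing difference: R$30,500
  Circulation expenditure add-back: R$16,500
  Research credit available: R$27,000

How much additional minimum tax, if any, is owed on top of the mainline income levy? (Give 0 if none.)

R$50,715

Minimum tax:
  Adjusted income: R$214,500 + R$30,500 + R$16,500 = R$261,500
  Less exemption R$32,000 → base R$229,500
  R$229,500 × 27% = R$61,965

Mainline income levy:
  R$93,000 × 15% = R$13,950
  R$121,500 × 20% = R$24,300
  → R$38,250
  Less research credit R$27,000 → R$11,250

Excess of minimum tax over mainline income levy: R$61,965 − R$11,250 = R$50,715.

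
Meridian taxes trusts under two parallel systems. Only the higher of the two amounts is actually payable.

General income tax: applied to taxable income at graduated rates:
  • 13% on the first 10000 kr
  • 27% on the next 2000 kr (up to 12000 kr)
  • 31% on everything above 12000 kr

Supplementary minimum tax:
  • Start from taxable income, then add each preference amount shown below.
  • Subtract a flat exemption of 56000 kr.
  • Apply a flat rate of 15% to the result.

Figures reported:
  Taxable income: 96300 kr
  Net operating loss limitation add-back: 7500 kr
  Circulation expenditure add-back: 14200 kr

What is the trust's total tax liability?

Supplementary minimum tax:
  Adjusted income: 96300 kr + 7500 kr + 14200 kr = 118000 kr
  Less exemption 56000 kr → base 62000 kr
  62000 kr × 15% = 9300 kr

General income tax:
  10000 kr × 13% = 1300 kr
  2000 kr × 27% = 540 kr
  84300 kr × 31% = 26133 kr
  → 27973 kr

27973 kr > 9300 kr, so the general income tax governs.

27973 kr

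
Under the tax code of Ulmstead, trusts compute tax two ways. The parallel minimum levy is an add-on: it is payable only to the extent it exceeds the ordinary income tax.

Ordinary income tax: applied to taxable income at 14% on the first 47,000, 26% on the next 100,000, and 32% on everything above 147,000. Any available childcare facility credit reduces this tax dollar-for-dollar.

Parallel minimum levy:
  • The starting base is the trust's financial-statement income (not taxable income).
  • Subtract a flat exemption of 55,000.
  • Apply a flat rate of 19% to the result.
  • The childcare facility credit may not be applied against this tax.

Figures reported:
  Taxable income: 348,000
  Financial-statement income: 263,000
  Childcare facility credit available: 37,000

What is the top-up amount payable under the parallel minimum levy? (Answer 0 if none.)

Ordinary income tax:
  47,000 × 14% = 6,580
  100,000 × 26% = 26,000
  201,000 × 32% = 64,320
  → 96,900
  Less childcare facility credit 37,000 → 59,900

Parallel minimum levy:
  Base (financial-statement income): 263,000
  Less exemption 55,000 → base 208,000
  208,000 × 19% = 39,520

39,520 ≤ 59,900, so no add-on is due.

0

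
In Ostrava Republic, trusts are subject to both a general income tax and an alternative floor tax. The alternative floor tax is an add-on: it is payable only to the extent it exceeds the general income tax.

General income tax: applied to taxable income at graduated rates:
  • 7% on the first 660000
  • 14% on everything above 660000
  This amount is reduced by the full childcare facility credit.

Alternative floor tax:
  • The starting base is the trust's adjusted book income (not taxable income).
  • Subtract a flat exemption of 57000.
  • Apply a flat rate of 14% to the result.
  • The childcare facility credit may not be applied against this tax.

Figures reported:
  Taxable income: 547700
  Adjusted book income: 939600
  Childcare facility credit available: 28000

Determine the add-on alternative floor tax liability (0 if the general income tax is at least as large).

113225

Alternative floor tax:
  Base (adjusted book income): 939600
  Less exemption 57000 → base 882600
  882600 × 14% = 123564

General income tax:
  547700 × 7% = 38339
  Less childcare facility credit 28000 → 10339

Excess of alternative floor tax over general income tax: 123564 − 10339 = 113225.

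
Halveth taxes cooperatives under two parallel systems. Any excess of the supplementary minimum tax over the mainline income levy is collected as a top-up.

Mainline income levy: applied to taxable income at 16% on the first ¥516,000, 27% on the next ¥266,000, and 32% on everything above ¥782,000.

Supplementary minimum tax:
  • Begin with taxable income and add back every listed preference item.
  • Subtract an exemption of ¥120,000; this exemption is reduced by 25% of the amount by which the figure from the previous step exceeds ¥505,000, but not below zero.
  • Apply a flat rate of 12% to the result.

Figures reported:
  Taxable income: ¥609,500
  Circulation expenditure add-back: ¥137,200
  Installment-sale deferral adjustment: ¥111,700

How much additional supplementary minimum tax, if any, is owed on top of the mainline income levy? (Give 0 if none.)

¥0

Supplementary minimum tax:
  Adjusted income: ¥609,500 + ¥137,200 + ¥111,700 = ¥858,400
  Exemption: ¥120,000 − 25% × (¥858,400 − ¥505,000) = ¥120,000 − ¥88,350 = ¥31,650
  Base: ¥858,400 − ¥31,650 = ¥826,750
  ¥826,750 × 12% = ¥99,210

Mainline income levy:
  ¥516,000 × 16% = ¥82,560
  ¥93,500 × 27% = ¥25,245
  → ¥107,805

¥99,210 ≤ ¥107,805, so no add-on is due.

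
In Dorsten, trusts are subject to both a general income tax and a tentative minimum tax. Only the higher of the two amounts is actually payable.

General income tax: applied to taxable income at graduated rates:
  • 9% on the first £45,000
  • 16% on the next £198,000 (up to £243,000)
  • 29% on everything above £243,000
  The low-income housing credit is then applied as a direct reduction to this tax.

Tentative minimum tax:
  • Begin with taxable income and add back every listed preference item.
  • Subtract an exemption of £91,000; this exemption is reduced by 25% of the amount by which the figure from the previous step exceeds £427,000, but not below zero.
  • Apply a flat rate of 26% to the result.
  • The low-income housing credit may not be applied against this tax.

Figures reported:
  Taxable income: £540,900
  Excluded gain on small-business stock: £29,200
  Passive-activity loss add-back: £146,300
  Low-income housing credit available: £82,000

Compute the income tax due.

General income tax:
  £45,000 × 9% = £4,050
  £198,000 × 16% = £31,680
  £297,900 × 29% = £86,391
  → £122,121
  Less low-income housing credit £82,000 → £40,121

Tentative minimum tax:
  Adjusted income: £540,900 + £29,200 + £146,300 = £716,400
  Exemption: £91,000 − 25% × (£716,400 − £427,000) = £91,000 − £72,350 = £18,650
  Base: £716,400 − £18,650 = £697,750
  £697,750 × 26% = £181,415

£181,415 > £40,121, so the tentative minimum tax is the binding amount.

£181,415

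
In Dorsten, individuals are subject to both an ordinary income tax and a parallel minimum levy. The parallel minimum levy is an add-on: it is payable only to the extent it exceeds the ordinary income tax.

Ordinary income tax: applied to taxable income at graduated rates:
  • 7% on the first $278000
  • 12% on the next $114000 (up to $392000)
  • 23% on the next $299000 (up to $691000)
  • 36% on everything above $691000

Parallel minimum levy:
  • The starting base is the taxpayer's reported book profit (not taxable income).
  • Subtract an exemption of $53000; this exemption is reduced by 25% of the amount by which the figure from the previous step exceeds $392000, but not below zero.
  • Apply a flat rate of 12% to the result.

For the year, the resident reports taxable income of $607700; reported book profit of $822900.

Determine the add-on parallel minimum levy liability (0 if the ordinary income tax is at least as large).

$15997

Parallel minimum levy:
  Base (reported book profit): $822900
  Exemption: 25% × ($822900 − $392000) = $107725 ≥ $53000, so the exemption is fully phased out
  Base: $822900 − $0 = $822900
  $822900 × 12% = $98748

Ordinary income tax:
  $278000 × 7% = $19460
  $114000 × 12% = $13680
  $215700 × 23% = $49611
  → $82751

Excess of parallel minimum levy over ordinary income tax: $98748 − $82751 = $15997.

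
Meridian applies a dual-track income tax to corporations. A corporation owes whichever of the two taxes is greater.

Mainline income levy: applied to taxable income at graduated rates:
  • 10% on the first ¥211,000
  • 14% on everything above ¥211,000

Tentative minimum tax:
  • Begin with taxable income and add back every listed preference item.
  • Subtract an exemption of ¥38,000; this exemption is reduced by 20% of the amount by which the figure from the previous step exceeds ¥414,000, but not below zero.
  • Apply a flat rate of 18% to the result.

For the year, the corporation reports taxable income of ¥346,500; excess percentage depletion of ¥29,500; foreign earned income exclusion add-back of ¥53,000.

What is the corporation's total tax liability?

Tentative minimum tax:
  Adjusted income: ¥346,500 + ¥29,500 + ¥53,000 = ¥429,000
  Exemption: ¥38,000 − 20% × (¥429,000 − ¥414,000) = ¥38,000 − ¥3,000 = ¥35,000
  Base: ¥429,000 − ¥35,000 = ¥394,000
  ¥394,000 × 18% = ¥70,920

Mainline income levy:
  ¥211,000 × 10% = ¥21,100
  ¥135,500 × 14% = ¥18,970
  → ¥40,070

¥70,920 > ¥40,070, so the tentative minimum tax is the binding amount.

¥70,920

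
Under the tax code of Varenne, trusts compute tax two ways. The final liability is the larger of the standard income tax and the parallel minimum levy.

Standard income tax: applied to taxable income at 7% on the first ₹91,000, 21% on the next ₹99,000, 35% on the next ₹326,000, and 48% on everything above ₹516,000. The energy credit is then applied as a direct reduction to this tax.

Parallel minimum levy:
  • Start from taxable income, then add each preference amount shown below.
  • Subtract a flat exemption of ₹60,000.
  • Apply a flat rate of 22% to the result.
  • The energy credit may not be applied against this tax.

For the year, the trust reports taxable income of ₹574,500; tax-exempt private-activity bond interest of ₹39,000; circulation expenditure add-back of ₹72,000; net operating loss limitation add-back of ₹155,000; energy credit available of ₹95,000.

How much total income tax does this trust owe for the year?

Standard income tax:
  ₹91,000 × 7% = ₹6,370
  ₹99,000 × 21% = ₹20,790
  ₹326,000 × 35% = ₹114,100
  ₹58,500 × 48% = ₹28,080
  → ₹169,340
  Less energy credit ₹95,000 → ₹74,340

Parallel minimum levy:
  Adjusted income: ₹574,500 + ₹39,000 + ₹72,000 + ₹155,000 = ₹840,500
  Less exemption ₹60,000 → base ₹780,500
  ₹780,500 × 22% = ₹171,710

₹171,710 > ₹74,340, so the parallel minimum levy is the binding amount.

₹171,710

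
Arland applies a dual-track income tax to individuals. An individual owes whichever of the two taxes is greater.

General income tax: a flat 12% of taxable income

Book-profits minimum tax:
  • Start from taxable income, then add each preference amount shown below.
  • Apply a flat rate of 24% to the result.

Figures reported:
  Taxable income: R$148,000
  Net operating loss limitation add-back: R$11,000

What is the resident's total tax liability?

Book-profits minimum tax:
  Adjusted income: R$148,000 + R$11,000 = R$159,000
  R$159,000 × 24% = R$38,160

General income tax:
  R$148,000 × 12% = R$17,760

R$38,160 > R$17,760, so the book-profits minimum tax is the binding amount.

R$38,160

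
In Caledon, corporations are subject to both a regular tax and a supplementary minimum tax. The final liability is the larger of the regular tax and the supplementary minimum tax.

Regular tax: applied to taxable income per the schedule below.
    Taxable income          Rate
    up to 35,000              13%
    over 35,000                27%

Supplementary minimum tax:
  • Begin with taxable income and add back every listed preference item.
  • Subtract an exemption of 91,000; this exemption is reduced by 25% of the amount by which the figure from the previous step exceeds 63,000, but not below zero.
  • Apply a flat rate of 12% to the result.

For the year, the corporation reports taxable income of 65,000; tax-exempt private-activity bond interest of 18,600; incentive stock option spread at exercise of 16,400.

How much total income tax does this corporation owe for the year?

12,650

Regular tax:
  35,000 × 13% = 4,550
  30,000 × 27% = 8,100
  → 12,650

Supplementary minimum tax:
  Adjusted income: 65,000 + 18,600 + 16,400 = 100,000
  Exemption: 91,000 − 25% × (100,000 − 63,000) = 91,000 − 9,250 = 81,750
  Base: 100,000 − 81,750 = 18,250
  18,250 × 12% = 2,190

12,650 > 2,190, so the regular tax governs.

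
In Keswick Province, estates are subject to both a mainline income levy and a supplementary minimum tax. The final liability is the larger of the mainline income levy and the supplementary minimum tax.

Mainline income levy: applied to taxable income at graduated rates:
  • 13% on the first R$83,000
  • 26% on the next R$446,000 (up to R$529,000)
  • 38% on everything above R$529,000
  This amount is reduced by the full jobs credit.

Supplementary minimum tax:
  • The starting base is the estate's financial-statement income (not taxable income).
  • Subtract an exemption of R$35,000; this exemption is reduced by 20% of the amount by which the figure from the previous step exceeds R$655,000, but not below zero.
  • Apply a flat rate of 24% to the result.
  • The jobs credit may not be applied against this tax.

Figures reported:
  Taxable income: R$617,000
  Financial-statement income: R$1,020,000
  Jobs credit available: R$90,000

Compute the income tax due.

R$244,800

Supplementary minimum tax:
  Base (financial-statement income): R$1,020,000
  Exemption: 20% × (R$1,020,000 − R$655,000) = R$73,000 ≥ R$35,000, so the exemption is fully phased out
  Base: R$1,020,000 − R$0 = R$1,020,000
  R$1,020,000 × 24% = R$244,800

Mainline income levy:
  R$83,000 × 13% = R$10,790
  R$446,000 × 26% = R$115,960
  R$88,000 × 38% = R$33,440
  → R$160,190
  Less jobs credit R$90,000 → R$70,190

R$244,800 > R$70,190, so the supplementary minimum tax is the binding amount.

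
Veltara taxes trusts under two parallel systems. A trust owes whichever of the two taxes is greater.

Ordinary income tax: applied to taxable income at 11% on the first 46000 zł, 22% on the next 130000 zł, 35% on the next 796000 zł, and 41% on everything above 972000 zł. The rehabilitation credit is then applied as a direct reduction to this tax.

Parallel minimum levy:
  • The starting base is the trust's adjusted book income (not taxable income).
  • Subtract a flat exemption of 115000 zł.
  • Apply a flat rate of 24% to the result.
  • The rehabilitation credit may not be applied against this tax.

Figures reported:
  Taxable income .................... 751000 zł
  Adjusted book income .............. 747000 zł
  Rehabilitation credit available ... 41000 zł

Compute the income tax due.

Ordinary income tax:
  46000 zł × 11% = 5060 zł
  130000 zł × 22% = 28600 zł
  575000 zł × 35% = 201250 zł
  → 234910 zł
  Less rehabilitation credit 41000 zł → 193910 zł

Parallel minimum levy:
  Base (adjusted book income): 747000 zł
  Less exemption 115000 zł → base 632000 zł
  632000 zł × 24% = 151680 zł

193910 zł > 151680 zł, so the ordinary income tax governs.

193910 zł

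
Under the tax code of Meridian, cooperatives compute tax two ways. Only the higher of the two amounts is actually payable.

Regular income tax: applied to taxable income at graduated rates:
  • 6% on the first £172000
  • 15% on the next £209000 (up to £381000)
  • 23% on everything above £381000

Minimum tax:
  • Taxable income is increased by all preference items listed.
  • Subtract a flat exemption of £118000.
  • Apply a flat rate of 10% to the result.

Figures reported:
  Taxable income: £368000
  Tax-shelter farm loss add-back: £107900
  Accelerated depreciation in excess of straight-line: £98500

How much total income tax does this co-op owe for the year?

Minimum tax:
  Adjusted income: £368000 + £107900 + £98500 = £574400
  Less exemption £118000 → base £456400
  £456400 × 10% = £45640

Regular income tax:
  £172000 × 6% = £10320
  £196000 × 15% = £29400
  → £39720

£45640 > £39720, so the minimum tax is the binding amount.

£45640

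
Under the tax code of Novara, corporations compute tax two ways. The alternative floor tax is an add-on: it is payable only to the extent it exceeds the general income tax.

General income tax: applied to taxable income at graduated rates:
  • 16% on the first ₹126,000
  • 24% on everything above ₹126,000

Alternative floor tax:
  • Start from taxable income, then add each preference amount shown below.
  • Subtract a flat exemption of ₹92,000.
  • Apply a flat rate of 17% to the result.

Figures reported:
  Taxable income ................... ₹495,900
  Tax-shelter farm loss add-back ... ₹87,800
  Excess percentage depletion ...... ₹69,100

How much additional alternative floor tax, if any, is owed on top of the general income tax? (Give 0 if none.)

₹0

Alternative floor tax:
  Adjusted income: ₹495,900 + ₹87,800 + ₹69,100 = ₹652,800
  Less exemption ₹92,000 → base ₹560,800
  ₹560,800 × 17% = ₹95,336

General income tax:
  ₹126,000 × 16% = ₹20,160
  ₹369,900 × 24% = ₹88,776
  → ₹108,936

₹95,336 ≤ ₹108,936, so no add-on is due.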